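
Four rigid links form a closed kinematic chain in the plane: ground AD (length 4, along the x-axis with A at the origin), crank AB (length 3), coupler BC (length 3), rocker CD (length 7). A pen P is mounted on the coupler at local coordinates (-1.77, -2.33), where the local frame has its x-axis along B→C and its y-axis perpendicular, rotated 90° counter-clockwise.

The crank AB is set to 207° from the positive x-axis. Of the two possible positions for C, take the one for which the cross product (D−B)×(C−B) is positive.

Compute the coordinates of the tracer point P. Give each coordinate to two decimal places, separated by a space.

A=(0,0), D=(4.00,0)
B = A + 3.00·(cos207°, sin207°) = (-2.6730, -1.3620)
|BD| = 6.8106
circle(B,3.00) ∩ circle(D,7.00): a=0.4687, h=2.9632
  candidates: C₊=(-2.8064,1.6351) cross=20.181; C₋=(-1.6212,-4.1715) cross=-20.181
  mode + wants cross > 0 → take C=(-2.8064,1.6351) (cross=20.181)
ex = (C−B)/|BC| = (-0.0444,0.9990); ey = (-0.9990,-0.0444)
P = B + -1.77·ex + -2.33·ey = (-0.2667,-3.0267)

-0.27 -3.03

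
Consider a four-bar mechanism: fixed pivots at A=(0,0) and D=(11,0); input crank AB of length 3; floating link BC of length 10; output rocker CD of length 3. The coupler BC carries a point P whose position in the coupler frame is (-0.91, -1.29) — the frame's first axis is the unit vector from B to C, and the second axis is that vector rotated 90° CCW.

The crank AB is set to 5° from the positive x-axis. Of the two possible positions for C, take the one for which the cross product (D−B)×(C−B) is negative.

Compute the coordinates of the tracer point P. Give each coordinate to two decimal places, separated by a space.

1.75 -0.72

A=(0,0), D=(11.00,0)
B = A + 3.00·(cos5°, sin5°) = (2.9886, 0.2615)
|BD| = 8.0157
circle(B,10.00) ∩ circle(D,3.00): a=9.6842, h=2.4932
  candidates: C₊=(12.7490,2.4374) cross=19.985; C₋=(12.5863,-2.5463) cross=-19.985
  mode - wants cross < 0 → take C=(12.5863,-2.5463) (cross=-19.985)
ex = (C−B)/|BC| = (0.9598,-0.2808); ey = (0.2808,0.9598)
P = B + -0.91·ex + -1.29·ey = (1.7530,-0.7211)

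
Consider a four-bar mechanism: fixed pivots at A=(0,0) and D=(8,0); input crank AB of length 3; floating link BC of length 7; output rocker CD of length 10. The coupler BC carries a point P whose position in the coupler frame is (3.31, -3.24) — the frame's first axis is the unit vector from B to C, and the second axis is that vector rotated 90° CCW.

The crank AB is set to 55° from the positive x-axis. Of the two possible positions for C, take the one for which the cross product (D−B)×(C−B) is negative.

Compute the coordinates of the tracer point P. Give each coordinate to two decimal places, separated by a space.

-2.61 0.81

A=(0,0), D=(8.00,0)
B = A + 3.00·(cos55°, sin55°) = (1.7207, 2.4575)
|BD| = 6.7430
circle(B,7.00) ∩ circle(D,10.00): a=-0.4102, h=6.9880
  candidates: C₊=(3.8855,9.1143) cross=47.120; C₋=(-1.2080,-3.9004) cross=-47.120
  mode - wants cross < 0 → take C=(-1.2080,-3.9004) (cross=-47.120)
ex = (C−B)/|BC| = (-0.4184,-0.9083); ey = (0.9083,-0.4184)
P = B + 3.31·ex + -3.24·ey = (-2.6069,0.8067)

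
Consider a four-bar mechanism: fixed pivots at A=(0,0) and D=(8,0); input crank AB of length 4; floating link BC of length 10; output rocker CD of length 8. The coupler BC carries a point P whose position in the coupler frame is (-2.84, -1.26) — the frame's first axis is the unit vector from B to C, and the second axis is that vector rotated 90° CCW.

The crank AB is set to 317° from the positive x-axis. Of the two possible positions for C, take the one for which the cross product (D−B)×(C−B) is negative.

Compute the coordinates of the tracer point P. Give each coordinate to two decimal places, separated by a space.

A=(0,0), D=(8.00,0)
B = A + 4.00·(cos317°, sin317°) = (2.9254, -2.7280)
|BD| = 5.7614
circle(B,10.00) ∩ circle(D,8.00): a=6.0049, h=7.9963
  candidates: C₊=(4.4283,7.1584) cross=46.070; C₋=(12.0008,-6.9278) cross=-46.070
  mode - wants cross < 0 → take C=(12.0008,-6.9278) (cross=-46.070)
ex = (C−B)/|BC| = (0.9075,-0.4200); ey = (0.4200,0.9075)
P = B + -2.84·ex + -1.26·ey = (-0.1812,-2.6788)

-0.18 -2.68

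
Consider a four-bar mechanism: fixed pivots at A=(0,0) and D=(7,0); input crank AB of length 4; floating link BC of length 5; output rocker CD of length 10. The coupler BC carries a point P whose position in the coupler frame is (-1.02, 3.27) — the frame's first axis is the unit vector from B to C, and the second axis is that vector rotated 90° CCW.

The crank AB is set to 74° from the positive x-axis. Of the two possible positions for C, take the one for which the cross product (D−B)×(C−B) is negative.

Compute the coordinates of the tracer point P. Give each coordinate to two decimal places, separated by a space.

3.84 1.79

A=(0,0), D=(7.00,0)
B = A + 4.00·(cos74°, sin74°) = (1.1025, 3.8450)
|BD| = 7.0402
circle(B,5.00) ∩ circle(D,10.00): a=-1.8065, h=4.6623
  candidates: C₊=(2.1356,8.7372) cross=32.823; C₋=(-2.9570,0.9262) cross=-32.823
  mode - wants cross < 0 → take C=(-2.9570,0.9262) (cross=-32.823)
ex = (C−B)/|BC| = (-0.8119,-0.5838); ey = (0.5838,-0.8119)
P = B + -1.02·ex + 3.27·ey = (3.8397,1.7855)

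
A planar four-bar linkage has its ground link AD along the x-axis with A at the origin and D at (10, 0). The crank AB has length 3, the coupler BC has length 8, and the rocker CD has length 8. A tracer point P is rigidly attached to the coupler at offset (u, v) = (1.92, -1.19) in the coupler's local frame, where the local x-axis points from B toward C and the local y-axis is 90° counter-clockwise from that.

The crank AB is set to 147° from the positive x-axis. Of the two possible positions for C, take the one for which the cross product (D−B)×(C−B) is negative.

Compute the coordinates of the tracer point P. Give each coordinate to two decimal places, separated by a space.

A=(0,0), D=(10.00,0)
B = A + 3.00·(cos147°, sin147°) = (-2.5160, 1.6339)
|BD| = 12.6222
circle(B,8.00) ∩ circle(D,8.00): a=6.3111, h=4.9163
  candidates: C₊=(4.3784,5.6919) cross=62.054; C₋=(3.1056,-4.0580) cross=-62.054
  mode - wants cross < 0 → take C=(3.1056,-4.0580) (cross=-62.054)
ex = (C−B)/|BC| = (0.7027,-0.7115); ey = (0.7115,0.7027)
P = B + 1.92·ex + -1.19·ey = (-2.0135,-0.5683)

-2.01 -0.57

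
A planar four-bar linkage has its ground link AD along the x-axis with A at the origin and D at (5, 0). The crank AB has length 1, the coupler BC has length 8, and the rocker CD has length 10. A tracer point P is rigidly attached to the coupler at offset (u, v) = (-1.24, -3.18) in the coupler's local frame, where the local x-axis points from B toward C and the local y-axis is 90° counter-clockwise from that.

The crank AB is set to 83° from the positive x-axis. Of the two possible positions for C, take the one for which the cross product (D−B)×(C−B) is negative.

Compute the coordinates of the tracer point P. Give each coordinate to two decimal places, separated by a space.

-2.46 3.23

A=(0,0), D=(5.00,0)
B = A + 1.00·(cos83°, sin83°) = (0.1219, 0.9925)
|BD| = 4.9781
circle(B,8.00) ∩ circle(D,10.00): a=-1.1268, h=7.9202
  candidates: C₊=(0.5968,8.9784) cross=39.428; C₋=(-2.5615,-6.5440) cross=-39.428
  mode - wants cross < 0 → take C=(-2.5615,-6.5440) (cross=-39.428)
ex = (C−B)/|BC| = (-0.3354,-0.9421); ey = (0.9421,-0.3354)
P = B + -1.24·ex + -3.18·ey = (-2.4580,3.2273)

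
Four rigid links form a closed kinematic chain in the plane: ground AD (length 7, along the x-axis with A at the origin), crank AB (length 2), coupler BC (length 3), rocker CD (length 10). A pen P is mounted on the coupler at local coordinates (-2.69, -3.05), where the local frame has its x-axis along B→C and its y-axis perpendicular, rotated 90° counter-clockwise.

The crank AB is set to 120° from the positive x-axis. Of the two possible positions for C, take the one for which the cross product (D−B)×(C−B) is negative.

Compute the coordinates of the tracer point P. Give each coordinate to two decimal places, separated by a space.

-1.50 5.77

A=(0,0), D=(7.00,0)
B = A + 2.00·(cos120°, sin120°) = (-1.0000, 1.7321)
|BD| = 8.1854
circle(B,3.00) ∩ circle(D,10.00): a=-1.4660, h=2.6174
  candidates: C₊=(-1.8790,4.6004) cross=21.424; C₋=(-2.9867,-0.5159) cross=-21.424
  mode - wants cross < 0 → take C=(-2.9867,-0.5159) (cross=-21.424)
ex = (C−B)/|BC| = (-0.6622,-0.7493); ey = (0.7493,-0.6622)
P = B + -2.69·ex + -3.05·ey = (-1.5040,5.7675)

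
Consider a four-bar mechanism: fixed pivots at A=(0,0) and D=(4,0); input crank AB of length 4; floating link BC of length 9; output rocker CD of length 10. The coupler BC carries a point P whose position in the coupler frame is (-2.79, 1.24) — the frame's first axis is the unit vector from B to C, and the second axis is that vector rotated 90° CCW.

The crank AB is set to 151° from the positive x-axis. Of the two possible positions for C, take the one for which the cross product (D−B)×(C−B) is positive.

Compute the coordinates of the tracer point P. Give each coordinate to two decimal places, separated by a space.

-6.02 0.21

A=(0,0), D=(4.00,0)
B = A + 4.00·(cos151°, sin151°) = (-3.4985, 1.9392)
|BD| = 7.7452
circle(B,9.00) ∩ circle(D,10.00): a=2.6460, h=8.6022
  candidates: C₊=(1.2171,9.6050) cross=66.626; C₋=(-3.0906,-7.0515) cross=-66.626
  mode + wants cross > 0 → take C=(1.2171,9.6050) (cross=66.626)
ex = (C−B)/|BC| = (0.5240,0.8517); ey = (-0.8517,0.5240)
P = B + -2.79·ex + 1.24·ey = (-6.0165,0.2126)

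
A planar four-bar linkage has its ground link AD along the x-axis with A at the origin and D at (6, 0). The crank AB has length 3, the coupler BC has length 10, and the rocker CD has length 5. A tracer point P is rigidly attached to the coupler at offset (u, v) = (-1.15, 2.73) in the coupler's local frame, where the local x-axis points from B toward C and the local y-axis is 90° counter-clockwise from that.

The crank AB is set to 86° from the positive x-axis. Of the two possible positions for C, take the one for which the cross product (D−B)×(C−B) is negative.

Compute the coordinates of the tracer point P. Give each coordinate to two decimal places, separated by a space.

1.70 5.55

A=(0,0), D=(6.00,0)
B = A + 3.00·(cos86°, sin86°) = (0.2093, 2.9927)
|BD| = 6.5183
circle(B,10.00) ∩ circle(D,5.00): a=9.0122, h=4.3337
  candidates: C₊=(10.2051,2.7050) cross=28.248; C₋=(6.2258,-4.9949) cross=-28.248
  mode - wants cross < 0 → take C=(6.2258,-4.9949) (cross=-28.248)
ex = (C−B)/|BC| = (0.6017,-0.7988); ey = (0.7988,0.6017)
P = B + -1.15·ex + 2.73·ey = (1.6980,5.5538)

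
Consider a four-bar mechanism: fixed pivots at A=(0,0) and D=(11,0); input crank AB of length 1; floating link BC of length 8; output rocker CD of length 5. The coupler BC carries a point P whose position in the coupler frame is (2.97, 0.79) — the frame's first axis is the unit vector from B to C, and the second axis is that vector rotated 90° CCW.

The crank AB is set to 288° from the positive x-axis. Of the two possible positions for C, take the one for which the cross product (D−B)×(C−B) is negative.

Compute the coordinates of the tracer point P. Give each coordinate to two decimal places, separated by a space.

3.36 -1.28

A=(0,0), D=(11.00,0)
B = A + 1.00·(cos288°, sin288°) = (0.3090, -0.9511)
|BD| = 10.7332
circle(B,8.00) ∩ circle(D,5.00): a=7.1834, h=3.5212
  candidates: C₊=(7.1521,3.1928) cross=37.794; C₋=(7.7762,-3.8219) cross=-37.794
  mode - wants cross < 0 → take C=(7.7762,-3.8219) (cross=-37.794)
ex = (C−B)/|BC| = (0.9334,-0.3589); ey = (0.3589,0.9334)
P = B + 2.97·ex + 0.79·ey = (3.3647,-1.2795)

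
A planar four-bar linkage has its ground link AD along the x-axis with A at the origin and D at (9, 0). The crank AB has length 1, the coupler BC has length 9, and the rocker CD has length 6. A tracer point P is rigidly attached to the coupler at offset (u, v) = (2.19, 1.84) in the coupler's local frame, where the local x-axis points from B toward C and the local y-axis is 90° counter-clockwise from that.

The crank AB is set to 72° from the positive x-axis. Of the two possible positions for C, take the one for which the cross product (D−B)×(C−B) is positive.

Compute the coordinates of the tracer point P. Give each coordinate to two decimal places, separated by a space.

1.13 3.69

A=(0,0), D=(9.00,0)
B = A + 1.00·(cos72°, sin72°) = (0.3090, 0.9511)
|BD| = 8.7429
circle(B,9.00) ∩ circle(D,6.00): a=6.9450, h=5.7243
  candidates: C₊=(7.8355,5.8859) cross=50.047; C₋=(6.5901,-5.4947) cross=-50.047
  mode + wants cross > 0 → take C=(7.8355,5.8859) (cross=50.047)
ex = (C−B)/|BC| = (0.8363,0.5483); ey = (-0.5483,0.8363)
P = B + 2.19·ex + 1.84·ey = (1.1315,3.6906)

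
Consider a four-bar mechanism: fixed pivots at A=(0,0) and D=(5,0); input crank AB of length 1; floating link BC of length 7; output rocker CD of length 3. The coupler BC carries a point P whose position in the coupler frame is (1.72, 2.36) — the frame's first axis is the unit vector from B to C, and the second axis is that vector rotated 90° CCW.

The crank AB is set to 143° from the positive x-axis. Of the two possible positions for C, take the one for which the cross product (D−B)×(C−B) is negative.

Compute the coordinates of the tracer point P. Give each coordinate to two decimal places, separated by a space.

1.89 1.74

A=(0,0), D=(5.00,0)
B = A + 1.00·(cos143°, sin143°) = (-0.7986, 0.6018)
|BD| = 5.8298
circle(B,7.00) ∩ circle(D,3.00): a=6.3456, h=2.9553
  candidates: C₊=(5.8181,2.8863) cross=17.229; C₋=(5.2079,-2.9928) cross=-17.229
  mode - wants cross < 0 → take C=(5.2079,-2.9928) (cross=-17.229)
ex = (C−B)/|BC| = (0.8581,-0.5135); ey = (0.5135,0.8581)
P = B + 1.72·ex + 2.36·ey = (1.8892,1.7436)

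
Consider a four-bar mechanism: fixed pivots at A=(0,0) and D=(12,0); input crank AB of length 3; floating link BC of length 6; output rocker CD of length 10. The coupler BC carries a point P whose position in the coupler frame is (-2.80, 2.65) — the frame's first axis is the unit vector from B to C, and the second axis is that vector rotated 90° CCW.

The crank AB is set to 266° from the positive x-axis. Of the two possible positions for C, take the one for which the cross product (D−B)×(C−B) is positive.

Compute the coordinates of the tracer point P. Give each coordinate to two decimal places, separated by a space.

A=(0,0), D=(12.00,0)
B = A + 3.00·(cos266°, sin266°) = (-0.2093, -2.9927)
|BD| = 12.5707
circle(B,6.00) ∩ circle(D,10.00): a=3.7397, h=4.6919
  candidates: C₊=(2.3059,2.4547) cross=58.981; C₋=(4.5400,-6.6594) cross=-58.981
  mode + wants cross > 0 → take C=(2.3059,2.4547) (cross=58.981)
ex = (C−B)/|BC| = (0.4192,0.9079); ey = (-0.9079,0.4192)
P = B + -2.80·ex + 2.65·ey = (-3.7890,-4.4239)

-3.79 -4.42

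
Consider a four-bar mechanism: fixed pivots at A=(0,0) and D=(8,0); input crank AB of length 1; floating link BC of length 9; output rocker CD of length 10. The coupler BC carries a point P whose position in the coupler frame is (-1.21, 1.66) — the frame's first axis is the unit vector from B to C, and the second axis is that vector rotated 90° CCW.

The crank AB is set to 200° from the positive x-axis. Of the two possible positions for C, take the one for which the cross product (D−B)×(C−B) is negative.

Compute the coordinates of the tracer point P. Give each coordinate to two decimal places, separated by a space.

0.07 1.45

A=(0,0), D=(8.00,0)
B = A + 1.00·(cos200°, sin200°) = (-0.9397, -0.3420)
|BD| = 8.9462
circle(B,9.00) ∩ circle(D,10.00): a=3.4112, h=8.3285
  candidates: C₊=(2.1506,8.1108) cross=74.509; C₋=(2.7874,-8.5340) cross=-74.509
  mode - wants cross < 0 → take C=(2.7874,-8.5340) (cross=-74.509)
ex = (C−B)/|BC| = (0.4141,-0.9102); ey = (0.9102,0.4141)
P = B + -1.21·ex + 1.66·ey = (0.0702,1.4468)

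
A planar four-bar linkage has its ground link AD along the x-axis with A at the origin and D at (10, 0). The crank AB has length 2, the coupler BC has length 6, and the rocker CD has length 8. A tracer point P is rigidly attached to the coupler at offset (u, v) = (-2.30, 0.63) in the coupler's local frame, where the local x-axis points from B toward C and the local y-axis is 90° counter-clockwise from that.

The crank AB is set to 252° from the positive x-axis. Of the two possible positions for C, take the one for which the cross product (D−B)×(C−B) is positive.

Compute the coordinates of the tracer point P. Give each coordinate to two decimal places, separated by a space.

-2.40 -3.49

A=(0,0), D=(10.00,0)
B = A + 2.00·(cos252°, sin252°) = (-0.6180, -1.9021)
|BD| = 10.7871
circle(B,6.00) ∩ circle(D,8.00): a=4.0957, h=4.3847
  candidates: C₊=(2.6403,3.1361) cross=47.298; C₋=(4.1866,-5.4959) cross=-47.298
  mode + wants cross > 0 → take C=(2.6403,3.1361) (cross=47.298)
ex = (C−B)/|BC| = (0.5431,0.8397); ey = (-0.8397,0.5431)
P = B + -2.30·ex + 0.63·ey = (-2.3961,-3.4913)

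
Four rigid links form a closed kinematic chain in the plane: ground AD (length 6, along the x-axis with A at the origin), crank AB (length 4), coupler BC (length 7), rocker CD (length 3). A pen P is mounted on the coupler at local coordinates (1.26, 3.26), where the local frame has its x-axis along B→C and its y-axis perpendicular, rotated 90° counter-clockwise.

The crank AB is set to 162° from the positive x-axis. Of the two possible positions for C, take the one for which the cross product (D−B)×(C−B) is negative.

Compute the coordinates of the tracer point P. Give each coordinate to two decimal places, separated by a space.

-1.85 4.13

A=(0,0), D=(6.00,0)
B = A + 4.00·(cos162°, sin162°) = (-3.8042, 1.2361)
|BD| = 9.8818
circle(B,7.00) ∩ circle(D,3.00): a=6.9648, h=0.7008
  candidates: C₊=(3.1936,1.0601) cross=6.925; C₋=(3.0182,-0.3304) cross=-6.925
  mode - wants cross < 0 → take C=(3.0182,-0.3304) (cross=-6.925)
ex = (C−B)/|BC| = (0.9746,-0.2238); ey = (0.2238,0.9746)
P = B + 1.26·ex + 3.26·ey = (-1.8467,4.1314)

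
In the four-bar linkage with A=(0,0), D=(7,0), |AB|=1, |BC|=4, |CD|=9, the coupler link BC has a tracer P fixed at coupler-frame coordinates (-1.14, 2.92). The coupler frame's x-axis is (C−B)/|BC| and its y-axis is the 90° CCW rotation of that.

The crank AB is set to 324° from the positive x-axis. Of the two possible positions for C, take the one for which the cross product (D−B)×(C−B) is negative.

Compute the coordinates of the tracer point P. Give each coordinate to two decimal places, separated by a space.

3.93 -0.87

A=(0,0), D=(7.00,0)
B = A + 1.00·(cos324°, sin324°) = (0.8090, -0.5878)
|BD| = 6.2188
circle(B,4.00) ∩ circle(D,9.00): a=-2.1167, h=3.3941
  candidates: C₊=(-1.6190,2.5910) cross=21.107; C₋=(-0.9774,-4.1667) cross=-21.107
  mode - wants cross < 0 → take C=(-0.9774,-4.1667) (cross=-21.107)
ex = (C−B)/|BC| = (-0.4466,-0.8947); ey = (0.8947,-0.4466)
P = B + -1.14·ex + 2.92·ey = (3.9308,-0.8718)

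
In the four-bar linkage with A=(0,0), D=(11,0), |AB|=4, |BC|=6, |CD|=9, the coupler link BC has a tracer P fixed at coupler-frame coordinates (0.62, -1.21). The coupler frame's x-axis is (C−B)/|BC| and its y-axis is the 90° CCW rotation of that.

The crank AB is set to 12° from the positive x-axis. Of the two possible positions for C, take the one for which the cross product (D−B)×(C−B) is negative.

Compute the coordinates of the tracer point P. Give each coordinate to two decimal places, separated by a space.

A=(0,0), D=(11.00,0)
B = A + 4.00·(cos12°, sin12°) = (3.9126, 0.8316)
|BD| = 7.1360
circle(B,6.00) ∩ circle(D,9.00): a=0.4150, h=5.9856
  candidates: C₊=(5.0223,6.7281) cross=42.714; C₋=(3.6272,-5.1616) cross=-42.714
  mode - wants cross < 0 → take C=(3.6272,-5.1616) (cross=-42.714)
ex = (C−B)/|BC| = (-0.0476,-0.9989); ey = (0.9989,-0.0476)
P = B + 0.62·ex + -1.21·ey = (2.6745,0.2699)

2.67 0.27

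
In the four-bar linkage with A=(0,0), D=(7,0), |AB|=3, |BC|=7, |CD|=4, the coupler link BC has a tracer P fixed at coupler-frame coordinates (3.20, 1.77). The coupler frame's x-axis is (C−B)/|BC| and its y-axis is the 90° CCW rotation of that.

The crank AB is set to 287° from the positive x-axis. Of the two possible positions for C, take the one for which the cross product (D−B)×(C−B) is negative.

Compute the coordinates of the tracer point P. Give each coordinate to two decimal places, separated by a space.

4.31 -1.60

A=(0,0), D=(7.00,0)
B = A + 3.00·(cos287°, sin287°) = (0.8771, -2.8689)
|BD| = 6.7617
circle(B,7.00) ∩ circle(D,4.00): a=5.8211, h=3.8878
  candidates: C₊=(4.4987,3.1214) cross=26.288; C₋=(7.7978,-3.9196) cross=-26.288
  mode - wants cross < 0 → take C=(7.7978,-3.9196) (cross=-26.288)
ex = (C−B)/|BC| = (0.9887,-0.1501); ey = (0.1501,0.9887)
P = B + 3.20·ex + 1.77·ey = (4.3065,-1.5993)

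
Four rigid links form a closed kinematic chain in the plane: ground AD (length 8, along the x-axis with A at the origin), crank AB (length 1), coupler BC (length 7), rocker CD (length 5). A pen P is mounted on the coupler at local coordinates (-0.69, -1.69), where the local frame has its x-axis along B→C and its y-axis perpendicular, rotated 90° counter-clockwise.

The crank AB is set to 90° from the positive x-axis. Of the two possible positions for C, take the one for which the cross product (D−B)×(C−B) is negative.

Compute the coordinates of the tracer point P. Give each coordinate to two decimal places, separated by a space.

-1.68 0.30

A=(0,0), D=(8.00,0)
B = A + 1.00·(cos90°, sin90°) = (0.0000, 1.0000)
|BD| = 8.0623
circle(B,7.00) ∩ circle(D,5.00): a=5.5195, h=4.3052
  candidates: C₊=(6.0109,4.5873) cross=34.710; C₋=(4.9429,-3.9566) cross=-34.710
  mode - wants cross < 0 → take C=(4.9429,-3.9566) (cross=-34.710)
ex = (C−B)/|BC| = (0.7061,-0.7081); ey = (0.7081,0.7061)
P = B + -0.69·ex + -1.69·ey = (-1.6839,0.2952)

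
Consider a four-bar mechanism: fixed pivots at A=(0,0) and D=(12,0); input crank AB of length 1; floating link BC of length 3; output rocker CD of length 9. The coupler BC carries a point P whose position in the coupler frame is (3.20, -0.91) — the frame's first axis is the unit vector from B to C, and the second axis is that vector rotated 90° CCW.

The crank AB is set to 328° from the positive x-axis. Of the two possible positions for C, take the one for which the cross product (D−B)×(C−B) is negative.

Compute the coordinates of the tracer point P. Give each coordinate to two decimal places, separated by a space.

2.93 -3.13

A=(0,0), D=(12.00,0)
B = A + 1.00·(cos328°, sin328°) = (0.8480, -0.5299)
|BD| = 11.1645
circle(B,3.00) ∩ circle(D,9.00): a=2.3578, h=1.8550
  candidates: C₊=(3.1151,1.4349) cross=20.710; C₋=(3.2912,-2.2709) cross=-20.710
  mode - wants cross < 0 → take C=(3.2912,-2.2709) (cross=-20.710)
ex = (C−B)/|BC| = (0.8144,-0.5803); ey = (0.5803,0.8144)
P = B + 3.20·ex + -0.91·ey = (2.9260,-3.1280)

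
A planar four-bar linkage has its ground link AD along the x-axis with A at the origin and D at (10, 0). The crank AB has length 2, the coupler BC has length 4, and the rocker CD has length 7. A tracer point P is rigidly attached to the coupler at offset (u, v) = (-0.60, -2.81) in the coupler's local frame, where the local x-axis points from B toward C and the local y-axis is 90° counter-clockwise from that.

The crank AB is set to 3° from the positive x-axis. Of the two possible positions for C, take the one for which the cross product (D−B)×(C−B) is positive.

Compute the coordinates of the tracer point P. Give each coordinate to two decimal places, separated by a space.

A=(0,0), D=(10.00,0)
B = A + 2.00·(cos3°, sin3°) = (1.9973, 0.1047)
|BD| = 8.0034
circle(B,4.00) ∩ circle(D,7.00): a=1.9401, h=3.4980
  candidates: C₊=(3.9829,3.5770) cross=27.996; C₋=(3.8914,-3.4184) cross=-27.996
  mode + wants cross > 0 → take C=(3.9829,3.5770) (cross=27.996)
ex = (C−B)/|BC| = (0.4964,0.8681); ey = (-0.8681,0.4964)
P = B + -0.60·ex + -2.81·ey = (4.1387,-1.8111)

4.14 -1.81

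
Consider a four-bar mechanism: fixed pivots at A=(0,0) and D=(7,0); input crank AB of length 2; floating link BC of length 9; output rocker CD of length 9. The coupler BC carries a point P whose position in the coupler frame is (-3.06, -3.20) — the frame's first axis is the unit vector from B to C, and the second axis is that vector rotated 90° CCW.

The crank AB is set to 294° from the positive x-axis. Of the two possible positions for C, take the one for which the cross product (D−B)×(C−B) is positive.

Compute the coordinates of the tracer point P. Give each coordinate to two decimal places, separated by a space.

A=(0,0), D=(7.00,0)
B = A + 2.00·(cos294°, sin294°) = (0.8135, -1.8271)
|BD| = 6.4507
circle(B,9.00) ∩ circle(D,9.00): a=3.2253, h=8.4022
  candidates: C₊=(1.5269,7.1446) cross=54.200; C₋=(6.2866,-8.9717) cross=-54.200
  mode + wants cross > 0 → take C=(1.5269,7.1446) (cross=54.200)
ex = (C−B)/|BC| = (0.0793,0.9969); ey = (-0.9969,0.0793)
P = B + -3.06·ex + -3.20·ey = (3.7608,-5.1311)

3.76 -5.13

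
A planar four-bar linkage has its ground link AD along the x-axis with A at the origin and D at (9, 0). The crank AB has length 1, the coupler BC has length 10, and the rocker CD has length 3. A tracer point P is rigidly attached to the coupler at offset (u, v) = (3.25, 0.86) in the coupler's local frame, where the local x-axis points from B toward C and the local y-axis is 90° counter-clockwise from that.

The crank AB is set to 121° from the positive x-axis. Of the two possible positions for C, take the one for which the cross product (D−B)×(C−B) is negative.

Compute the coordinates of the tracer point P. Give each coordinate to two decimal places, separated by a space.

2.82 0.40

A=(0,0), D=(9.00,0)
B = A + 1.00·(cos121°, sin121°) = (-0.5150, 0.8572)
|BD| = 9.5536
circle(B,10.00) ∩ circle(D,3.00): a=9.5394, h=3.0000
  candidates: C₊=(9.2551,2.9891) cross=28.660; C₋=(8.7167,-2.9866) cross=-28.660
  mode - wants cross < 0 → take C=(8.7167,-2.9866) (cross=-28.660)
ex = (C−B)/|BC| = (0.9232,-0.3844); ey = (0.3844,0.9232)
P = B + 3.25·ex + 0.86·ey = (2.8158,0.4019)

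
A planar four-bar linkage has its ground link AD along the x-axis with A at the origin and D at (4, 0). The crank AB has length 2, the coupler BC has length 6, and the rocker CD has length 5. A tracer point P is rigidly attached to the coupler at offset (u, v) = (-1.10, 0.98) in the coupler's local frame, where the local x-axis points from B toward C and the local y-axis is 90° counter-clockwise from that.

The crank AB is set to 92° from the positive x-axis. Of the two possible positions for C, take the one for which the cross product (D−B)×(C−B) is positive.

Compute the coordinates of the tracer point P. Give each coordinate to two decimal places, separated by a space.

A=(0,0), D=(4.00,0)
B = A + 2.00·(cos92°, sin92°) = (-0.0698, 1.9988)
|BD| = 4.5341
circle(B,6.00) ∩ circle(D,5.00): a=3.4801, h=4.8876
  candidates: C₊=(5.2085,4.8518) cross=22.161; C₋=(0.8993,-3.9224) cross=-22.161
  mode + wants cross > 0 → take C=(5.2085,4.8518) (cross=22.161)
ex = (C−B)/|BC| = (0.8797,0.4755); ey = (-0.4755,0.8797)
P = B + -1.10·ex + 0.98·ey = (-1.5035,2.3379)

-1.50 2.34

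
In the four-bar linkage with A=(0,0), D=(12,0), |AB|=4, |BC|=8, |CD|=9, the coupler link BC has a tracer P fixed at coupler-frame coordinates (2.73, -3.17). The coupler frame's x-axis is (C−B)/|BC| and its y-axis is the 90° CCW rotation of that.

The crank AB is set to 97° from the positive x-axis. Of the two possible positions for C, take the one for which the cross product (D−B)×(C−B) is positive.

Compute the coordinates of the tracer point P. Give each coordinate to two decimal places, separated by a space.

A=(0,0), D=(12.00,0)
B = A + 4.00·(cos97°, sin97°) = (-0.4875, 3.9702)
|BD| = 13.1034
circle(B,8.00) ∩ circle(D,9.00): a=5.9030, h=5.3995
  candidates: C₊=(6.7740,7.3273) cross=70.752; C₋=(3.5021,-2.9640) cross=-70.752
  mode + wants cross > 0 → take C=(6.7740,7.3273) (cross=70.752)
ex = (C−B)/|BC| = (0.9077,0.4196); ey = (-0.4196,0.9077)
P = B + 2.73·ex + -3.17·ey = (3.3208,2.2384)

3.32 2.24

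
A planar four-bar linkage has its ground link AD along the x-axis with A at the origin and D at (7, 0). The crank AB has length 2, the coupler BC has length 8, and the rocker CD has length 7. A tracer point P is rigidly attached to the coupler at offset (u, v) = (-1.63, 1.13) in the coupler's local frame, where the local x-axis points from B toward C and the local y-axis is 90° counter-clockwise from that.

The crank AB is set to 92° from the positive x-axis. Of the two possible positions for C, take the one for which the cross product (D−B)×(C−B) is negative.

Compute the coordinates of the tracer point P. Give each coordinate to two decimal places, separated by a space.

A=(0,0), D=(7.00,0)
B = A + 2.00·(cos92°, sin92°) = (-0.0698, 1.9988)
|BD| = 7.3469
circle(B,8.00) ∩ circle(D,7.00): a=4.6943, h=6.4779
  candidates: C₊=(6.2098,6.9553) cross=47.593; C₋=(2.6851,-5.5119) cross=-47.593
  mode - wants cross < 0 → take C=(2.6851,-5.5119) (cross=-47.593)
ex = (C−B)/|BC| = (0.3444,-0.9388); ey = (0.9388,0.3444)
P = B + -1.63·ex + 1.13·ey = (0.4298,3.9182)

0.43 3.92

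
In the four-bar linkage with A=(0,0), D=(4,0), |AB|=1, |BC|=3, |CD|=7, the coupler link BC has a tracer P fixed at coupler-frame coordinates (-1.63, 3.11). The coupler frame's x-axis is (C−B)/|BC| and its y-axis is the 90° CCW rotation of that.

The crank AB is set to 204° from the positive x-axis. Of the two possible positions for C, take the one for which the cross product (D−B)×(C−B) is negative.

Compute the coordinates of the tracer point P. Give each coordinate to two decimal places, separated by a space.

2.60 -0.38

A=(0,0), D=(4.00,0)
B = A + 1.00·(cos204°, sin204°) = (-0.9135, -0.4067)
|BD| = 4.9304
circle(B,3.00) ∩ circle(D,7.00): a=-1.5913, h=2.5432
  candidates: C₊=(-2.7093,1.9965) cross=12.539; C₋=(-2.2896,-3.0725) cross=-12.539
  mode - wants cross < 0 → take C=(-2.2896,-3.0725) (cross=-12.539)
ex = (C−B)/|BC| = (-0.4587,-0.8886); ey = (0.8886,-0.4587)
P = B + -1.63·ex + 3.11·ey = (2.5977,-0.3849)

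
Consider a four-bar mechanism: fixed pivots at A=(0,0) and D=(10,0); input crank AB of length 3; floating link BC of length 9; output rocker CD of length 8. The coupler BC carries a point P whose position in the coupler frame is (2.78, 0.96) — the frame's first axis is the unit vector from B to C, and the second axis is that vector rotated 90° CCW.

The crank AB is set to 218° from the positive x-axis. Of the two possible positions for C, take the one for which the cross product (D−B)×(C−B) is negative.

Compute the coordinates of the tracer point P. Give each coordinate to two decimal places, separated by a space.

A=(0,0), D=(10.00,0)
B = A + 3.00·(cos218°, sin218°) = (-2.3640, -1.8470)
|BD| = 12.5012
circle(B,9.00) ∩ circle(D,8.00): a=6.9305, h=5.7417
  candidates: C₊=(3.6421,4.8557) cross=71.779; C₋=(5.3388,-6.5018) cross=-71.779
  mode - wants cross < 0 → take C=(5.3388,-6.5018) (cross=-71.779)
ex = (C−B)/|BC| = (0.8559,-0.5172); ey = (0.5172,0.8559)
P = B + 2.78·ex + 0.96·ey = (0.5118,-2.4632)

0.51 -2.46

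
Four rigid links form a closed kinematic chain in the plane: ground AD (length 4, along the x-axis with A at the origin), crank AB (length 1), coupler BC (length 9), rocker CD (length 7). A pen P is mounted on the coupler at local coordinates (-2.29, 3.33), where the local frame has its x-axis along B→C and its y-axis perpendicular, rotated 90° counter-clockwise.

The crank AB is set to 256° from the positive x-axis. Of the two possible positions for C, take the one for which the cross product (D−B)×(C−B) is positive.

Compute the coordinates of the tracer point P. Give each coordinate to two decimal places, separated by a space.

A=(0,0), D=(4.00,0)
B = A + 1.00·(cos256°, sin256°) = (-0.2419, -0.9703)
|BD| = 4.3515
circle(B,9.00) ∩ circle(D,7.00): a=5.8527, h=6.8371
  candidates: C₊=(3.9388,6.9997) cross=29.752; C₋=(6.9879,-6.3303) cross=-29.752
  mode + wants cross > 0 → take C=(3.9388,6.9997) (cross=29.752)
ex = (C−B)/|BC| = (0.4645,0.8856); ey = (-0.8856,0.4645)
P = B + -2.29·ex + 3.33·ey = (-4.2546,-1.4513)

-4.25 -1.45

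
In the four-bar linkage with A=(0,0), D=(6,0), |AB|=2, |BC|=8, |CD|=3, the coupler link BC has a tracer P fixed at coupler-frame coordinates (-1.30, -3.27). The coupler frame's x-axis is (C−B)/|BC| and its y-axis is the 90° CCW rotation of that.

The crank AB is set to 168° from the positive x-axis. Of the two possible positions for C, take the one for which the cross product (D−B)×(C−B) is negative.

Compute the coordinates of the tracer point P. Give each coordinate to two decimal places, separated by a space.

A=(0,0), D=(6.00,0)
B = A + 2.00·(cos168°, sin168°) = (-1.9563, 0.4158)
|BD| = 7.9672
circle(B,8.00) ∩ circle(D,3.00): a=7.4352, h=2.9525
  candidates: C₊=(5.6229,2.9762) cross=23.523; C₋=(5.3147,-2.9207) cross=-23.523
  mode - wants cross < 0 → take C=(5.3147,-2.9207) (cross=-23.523)
ex = (C−B)/|BC| = (0.9089,-0.4171); ey = (0.4171,0.9089)
P = B + -1.30·ex + -3.27·ey = (-4.5016,-2.0140)

-4.50 -2.01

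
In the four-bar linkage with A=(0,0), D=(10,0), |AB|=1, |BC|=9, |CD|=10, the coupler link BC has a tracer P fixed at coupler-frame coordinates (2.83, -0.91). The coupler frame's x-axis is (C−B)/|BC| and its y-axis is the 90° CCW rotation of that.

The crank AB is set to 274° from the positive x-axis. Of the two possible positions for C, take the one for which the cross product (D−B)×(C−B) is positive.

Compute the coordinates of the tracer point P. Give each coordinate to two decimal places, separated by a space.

A=(0,0), D=(10.00,0)
B = A + 1.00·(cos274°, sin274°) = (0.0698, -0.9976)
|BD| = 9.9802
circle(B,9.00) ∩ circle(D,10.00): a=4.0382, h=8.0432
  candidates: C₊=(3.2838,7.4090) cross=80.273; C₋=(4.8917,-8.5968) cross=-80.273
  mode + wants cross > 0 → take C=(3.2838,7.4090) (cross=80.273)
ex = (C−B)/|BC| = (0.3571,0.9341); ey = (-0.9341,0.3571)
P = B + 2.83·ex + -0.91·ey = (1.9304,1.3208)

1.93 1.32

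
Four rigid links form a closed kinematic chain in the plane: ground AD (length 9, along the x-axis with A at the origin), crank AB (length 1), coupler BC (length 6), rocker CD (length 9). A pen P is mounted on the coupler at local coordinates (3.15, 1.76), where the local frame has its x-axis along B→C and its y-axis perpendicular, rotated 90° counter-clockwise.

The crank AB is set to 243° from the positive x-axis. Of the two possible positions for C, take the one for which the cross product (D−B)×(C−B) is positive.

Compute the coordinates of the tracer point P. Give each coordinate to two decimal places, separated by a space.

-1.16 2.65

A=(0,0), D=(9.00,0)
B = A + 1.00·(cos243°, sin243°) = (-0.4540, -0.8910)
|BD| = 9.4959
circle(B,6.00) ∩ circle(D,9.00): a=2.3785, h=5.5084
  candidates: C₊=(1.3972,4.8163) cross=52.307; C₋=(2.4309,-6.1520) cross=-52.307
  mode + wants cross > 0 → take C=(1.3972,4.8163) (cross=52.307)
ex = (C−B)/|BC| = (0.3085,0.9512); ey = (-0.9512,0.3085)
P = B + 3.15·ex + 1.76·ey = (-1.1563,2.6483)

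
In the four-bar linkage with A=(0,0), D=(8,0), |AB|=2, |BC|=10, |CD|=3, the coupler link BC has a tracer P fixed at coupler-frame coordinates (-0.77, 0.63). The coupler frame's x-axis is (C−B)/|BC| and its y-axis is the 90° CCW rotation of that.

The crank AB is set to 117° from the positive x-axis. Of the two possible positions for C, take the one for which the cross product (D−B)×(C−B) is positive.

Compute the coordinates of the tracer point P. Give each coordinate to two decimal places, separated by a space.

-1.74 2.33

A=(0,0), D=(8.00,0)
B = A + 2.00·(cos117°, sin117°) = (-0.9080, 1.7820)
|BD| = 9.0845
circle(B,10.00) ∩ circle(D,3.00): a=9.5508, h=2.9635
  candidates: C₊=(9.0386,2.8145) cross=26.922; C₋=(7.8759,-2.9974) cross=-26.922
  mode + wants cross > 0 → take C=(9.0386,2.8145) (cross=26.922)
ex = (C−B)/|BC| = (0.9947,0.1032); ey = (-0.1032,0.9947)
P = B + -0.77·ex + 0.63·ey = (-1.7389,2.3291)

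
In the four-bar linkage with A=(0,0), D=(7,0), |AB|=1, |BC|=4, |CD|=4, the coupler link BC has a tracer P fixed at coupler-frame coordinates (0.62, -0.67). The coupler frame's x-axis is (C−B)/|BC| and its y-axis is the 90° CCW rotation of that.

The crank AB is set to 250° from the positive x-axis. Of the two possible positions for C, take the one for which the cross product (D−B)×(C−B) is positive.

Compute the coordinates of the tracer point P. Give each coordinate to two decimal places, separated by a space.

0.53 -1.22

A=(0,0), D=(7.00,0)
B = A + 1.00·(cos250°, sin250°) = (-0.3420, -0.9397)
|BD| = 7.4019
circle(B,4.00) ∩ circle(D,4.00): a=3.7010, h=1.5175
  candidates: C₊=(3.1363,1.0354) cross=11.233; C₋=(3.5216,-1.9751) cross=-11.233
  mode + wants cross > 0 → take C=(3.1363,1.0354) (cross=11.233)
ex = (C−B)/|BC| = (0.8696,0.4938); ey = (-0.4938,0.8696)
P = B + 0.62·ex + -0.67·ey = (0.5280,-1.2162)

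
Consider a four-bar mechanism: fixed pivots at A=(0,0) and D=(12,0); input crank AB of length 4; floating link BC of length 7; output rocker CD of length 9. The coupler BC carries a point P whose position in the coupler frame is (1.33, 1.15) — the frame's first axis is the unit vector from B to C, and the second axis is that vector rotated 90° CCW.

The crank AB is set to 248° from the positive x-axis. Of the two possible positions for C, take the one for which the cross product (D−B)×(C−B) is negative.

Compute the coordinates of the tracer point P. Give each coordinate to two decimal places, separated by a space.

0.12 -3.02

A=(0,0), D=(12.00,0)
B = A + 4.00·(cos248°, sin248°) = (-1.4984, -3.7087)
|BD| = 13.9987
circle(B,7.00) ∩ circle(D,9.00): a=5.8564, h=3.8345
  candidates: C₊=(3.1328,1.5403) cross=53.677; C₋=(5.1645,-5.8546) cross=-53.677
  mode - wants cross < 0 → take C=(5.1645,-5.8546) (cross=-53.677)
ex = (C−B)/|BC| = (0.9519,-0.3066); ey = (0.3066,0.9519)
P = B + 1.33·ex + 1.15·ey = (0.1201,-3.0218)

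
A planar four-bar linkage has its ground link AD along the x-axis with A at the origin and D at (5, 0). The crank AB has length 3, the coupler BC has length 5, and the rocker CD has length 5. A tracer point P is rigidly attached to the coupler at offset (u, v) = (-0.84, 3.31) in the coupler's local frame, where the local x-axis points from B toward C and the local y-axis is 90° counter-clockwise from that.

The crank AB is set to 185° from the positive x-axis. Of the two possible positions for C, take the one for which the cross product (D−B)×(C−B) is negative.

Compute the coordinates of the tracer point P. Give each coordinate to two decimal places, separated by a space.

A=(0,0), D=(5.00,0)
B = A + 3.00·(cos185°, sin185°) = (-2.9886, -0.2615)
|BD| = 7.9929
circle(B,5.00) ∩ circle(D,5.00): a=3.9964, h=3.0048
  candidates: C₊=(0.9074,2.8724) cross=24.017; C₋=(1.1040,-3.1339) cross=-24.017
  mode - wants cross < 0 → take C=(1.1040,-3.1339) (cross=-24.017)
ex = (C−B)/|BC| = (0.8185,-0.5745); ey = (0.5745,0.8185)
P = B + -0.84·ex + 3.31·ey = (-1.7746,2.9304)

-1.77 2.93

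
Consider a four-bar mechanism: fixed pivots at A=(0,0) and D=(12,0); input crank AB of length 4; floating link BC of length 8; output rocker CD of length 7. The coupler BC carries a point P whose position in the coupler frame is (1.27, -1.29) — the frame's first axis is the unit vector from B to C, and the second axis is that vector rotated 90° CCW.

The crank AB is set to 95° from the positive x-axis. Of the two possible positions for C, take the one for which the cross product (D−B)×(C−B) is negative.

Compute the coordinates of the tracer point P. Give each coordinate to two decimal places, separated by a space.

A=(0,0), D=(12.00,0)
B = A + 4.00·(cos95°, sin95°) = (-0.3486, 3.9848)
|BD| = 12.9756
circle(B,8.00) ∩ circle(D,7.00): a=7.0658, h=3.7516
  candidates: C₊=(7.5279,5.3852) cross=48.679; C₋=(5.2237,-1.7554) cross=-48.679
  mode - wants cross < 0 → take C=(5.2237,-1.7554) (cross=-48.679)
ex = (C−B)/|BC| = (0.6965,-0.7175); ey = (0.7175,0.6965)
P = B + 1.27·ex + -1.29·ey = (-0.3896,2.1750)

-0.39 2.17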